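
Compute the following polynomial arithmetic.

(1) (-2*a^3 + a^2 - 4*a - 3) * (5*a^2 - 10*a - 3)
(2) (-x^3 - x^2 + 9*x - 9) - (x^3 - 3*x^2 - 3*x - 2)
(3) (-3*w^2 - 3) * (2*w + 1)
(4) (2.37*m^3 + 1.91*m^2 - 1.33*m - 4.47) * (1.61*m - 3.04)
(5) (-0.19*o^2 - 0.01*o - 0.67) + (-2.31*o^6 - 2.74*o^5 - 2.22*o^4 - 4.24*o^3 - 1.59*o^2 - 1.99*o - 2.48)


(1) = -10*a^5 + 25*a^4 - 24*a^3 + 22*a^2 + 42*a + 9
(2) = -2*x^3 + 2*x^2 + 12*x - 7
(3) = -6*w^3 - 3*w^2 - 6*w - 3
(4) = 3.8157*m^4 - 4.1297*m^3 - 7.9477*m^2 - 3.1535*m + 13.5888
(5) = -2.31*o^6 - 2.74*o^5 - 2.22*o^4 - 4.24*o^3 - 1.78*o^2 - 2.0*o - 3.15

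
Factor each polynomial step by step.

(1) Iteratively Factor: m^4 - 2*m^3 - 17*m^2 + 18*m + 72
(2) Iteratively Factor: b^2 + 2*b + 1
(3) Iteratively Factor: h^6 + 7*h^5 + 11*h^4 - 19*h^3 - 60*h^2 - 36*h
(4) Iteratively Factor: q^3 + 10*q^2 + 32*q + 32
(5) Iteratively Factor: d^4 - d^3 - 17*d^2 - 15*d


(1) = (m - 4)*(m^3 + 2*m^2 - 9*m - 18) = (m - 4)*(m + 3)*(m^2 - m - 6) = (m - 4)*(m + 2)*(m + 3)*(m - 3)
(2) = (b + 1)*(b + 1)
(3) = (h + 3)*(h^5 + 4*h^4 - h^3 - 16*h^2 - 12*h) = (h + 1)*(h + 3)*(h^4 + 3*h^3 - 4*h^2 - 12*h) = (h + 1)*(h + 3)^2*(h^3 - 4*h) = (h + 1)*(h + 2)*(h + 3)^2*(h^2 - 2*h) = (h - 2)*(h + 1)*(h + 2)*(h + 3)^2*(h)
(4) = (q + 2)*(q^2 + 8*q + 16) = (q + 2)*(q + 4)*(q + 4)
(5) = (d + 3)*(d^3 - 4*d^2 - 5*d) = (d - 5)*(d + 3)*(d^2 + d) = (d - 5)*(d + 1)*(d + 3)*(d)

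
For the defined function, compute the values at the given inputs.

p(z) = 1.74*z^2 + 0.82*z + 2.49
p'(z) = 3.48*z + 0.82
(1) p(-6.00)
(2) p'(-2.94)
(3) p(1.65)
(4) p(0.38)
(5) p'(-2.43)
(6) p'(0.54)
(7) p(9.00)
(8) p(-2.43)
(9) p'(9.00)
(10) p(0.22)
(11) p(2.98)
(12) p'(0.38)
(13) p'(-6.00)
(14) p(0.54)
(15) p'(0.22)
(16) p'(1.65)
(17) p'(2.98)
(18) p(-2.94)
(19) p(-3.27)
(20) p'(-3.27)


(1) = 60.21
(2) = -9.41
(3) = 8.58
(4) = 3.05
(5) = -7.64
(6) = 2.70
(7) = 150.81
(8) = 10.77
(9) = 32.14
(10) = 2.75
(11) = 20.39
(12) = 2.14
(13) = -20.06
(14) = 3.44
(15) = 1.59
(16) = 6.56
(17) = 11.19
(18) = 15.12
(19) = 18.41
(20) = -10.56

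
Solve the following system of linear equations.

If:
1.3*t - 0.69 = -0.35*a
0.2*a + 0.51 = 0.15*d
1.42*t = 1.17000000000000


Then:
a = -1.09
d = 1.95
t = 0.82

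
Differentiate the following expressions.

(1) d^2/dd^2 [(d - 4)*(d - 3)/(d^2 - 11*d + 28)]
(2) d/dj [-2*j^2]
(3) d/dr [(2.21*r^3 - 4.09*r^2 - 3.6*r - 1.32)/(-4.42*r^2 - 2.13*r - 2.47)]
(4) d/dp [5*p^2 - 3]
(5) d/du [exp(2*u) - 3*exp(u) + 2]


(1) = 8/(d^3 - 21*d^2 + 147*d - 343)
(2) = -4*j
(3) = (-9.7682*r^4 - 9.4146*r^3 - 23.5764*r^2 + 8.5358*r + 6.0804)/(19.5364*r^4 + 18.8292*r^3 + 26.3717*r^2 + 10.5222*r + 6.1009)
(4) = 10*p
(5) = (2*exp(u) - 3)*exp(u)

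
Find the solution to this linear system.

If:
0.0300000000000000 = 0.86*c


Then:
c = 0.03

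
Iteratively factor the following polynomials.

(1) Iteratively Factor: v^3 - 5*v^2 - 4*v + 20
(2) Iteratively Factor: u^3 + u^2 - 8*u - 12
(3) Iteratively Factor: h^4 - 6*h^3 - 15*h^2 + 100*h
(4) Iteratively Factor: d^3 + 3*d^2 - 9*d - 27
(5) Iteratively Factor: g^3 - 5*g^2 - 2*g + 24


(1) = (v - 2)*(v^2 - 3*v - 10) = (v - 5)*(v - 2)*(v + 2)
(2) = (u - 3)*(u^2 + 4*u + 4) = (u - 3)*(u + 2)*(u + 2)
(3) = (h - 5)*(h^3 - h^2 - 20*h) = h*(h - 5)*(h^2 - h - 20) = h*(h - 5)^2*(h + 4)
(4) = (d + 3)*(d^2 - 9) = (d - 3)*(d + 3)*(d + 3)
(5) = (g - 4)*(g^2 - g - 6) = (g - 4)*(g + 2)*(g - 3)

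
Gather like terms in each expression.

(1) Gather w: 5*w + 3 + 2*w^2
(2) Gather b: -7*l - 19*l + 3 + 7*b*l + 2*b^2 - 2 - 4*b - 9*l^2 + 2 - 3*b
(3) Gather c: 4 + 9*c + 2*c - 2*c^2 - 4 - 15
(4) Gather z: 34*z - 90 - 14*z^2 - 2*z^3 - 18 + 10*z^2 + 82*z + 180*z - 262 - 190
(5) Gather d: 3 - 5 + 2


(1) = 2*w^2 + 5*w + 3
(2) = 2*b^2 + b*(7*l - 7) - 9*l^2 - 26*l + 3
(3) = -2*c^2 + 11*c - 15
(4) = -2*z^3 - 4*z^2 + 296*z - 560
(5) = 0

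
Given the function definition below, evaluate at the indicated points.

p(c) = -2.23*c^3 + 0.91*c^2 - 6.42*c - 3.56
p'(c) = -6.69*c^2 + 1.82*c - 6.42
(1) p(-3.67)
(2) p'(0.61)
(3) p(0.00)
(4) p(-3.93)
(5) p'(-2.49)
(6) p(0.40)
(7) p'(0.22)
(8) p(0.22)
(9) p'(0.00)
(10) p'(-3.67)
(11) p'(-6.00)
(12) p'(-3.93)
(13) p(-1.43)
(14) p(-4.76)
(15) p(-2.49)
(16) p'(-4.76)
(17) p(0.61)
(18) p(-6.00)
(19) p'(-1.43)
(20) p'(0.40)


(1) = 142.49
(2) = -7.80
(3) = -3.56
(4) = 171.08
(5) = -52.43
(6) = -6.13
(7) = -6.34
(8) = -4.95
(9) = -6.42
(10) = -103.21
(11) = -258.18
(12) = -116.90
(13) = 14.00
(14) = 288.12
(15) = 52.50
(16) = -166.66
(17) = -7.64
(18) = 549.40
(19) = -22.70
(20) = -6.76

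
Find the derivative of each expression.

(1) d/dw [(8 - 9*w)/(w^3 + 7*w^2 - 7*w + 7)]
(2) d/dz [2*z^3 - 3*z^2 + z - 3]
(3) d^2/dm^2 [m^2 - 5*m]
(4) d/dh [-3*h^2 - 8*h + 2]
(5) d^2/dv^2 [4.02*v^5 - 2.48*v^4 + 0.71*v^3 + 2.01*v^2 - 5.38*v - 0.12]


(1) = (18*w^3 + 39*w^2 - 112*w - 7)/(w^6 + 14*w^5 + 35*w^4 - 84*w^3 + 147*w^2 - 98*w + 49)
(2) = 6*z^2 - 6*z + 1
(3) = 2
(4) = -6*h - 8
(5) = 80.4*v^3 - 29.76*v^2 + 4.26*v + 4.02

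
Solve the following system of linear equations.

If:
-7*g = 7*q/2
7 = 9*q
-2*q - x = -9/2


Then:
g = -7/18
q = 7/9
x = 53/18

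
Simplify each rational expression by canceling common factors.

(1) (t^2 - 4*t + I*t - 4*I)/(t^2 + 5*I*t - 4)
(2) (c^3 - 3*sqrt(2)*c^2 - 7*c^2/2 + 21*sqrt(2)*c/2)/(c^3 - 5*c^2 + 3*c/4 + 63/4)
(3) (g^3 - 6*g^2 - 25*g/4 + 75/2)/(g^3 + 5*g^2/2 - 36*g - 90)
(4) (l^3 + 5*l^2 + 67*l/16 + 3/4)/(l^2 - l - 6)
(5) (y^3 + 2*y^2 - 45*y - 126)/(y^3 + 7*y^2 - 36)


(1) = (t - 4)/(t + 4*I)
(2) = (8*c^2 - 24*sqrt(2)*c)/(8*c^2 - 12*c - 36)
(3) = (2*g - 5)/(2*g + 12)
(4) = (16*l^3 + 80*l^2 + 67*l + 12)/(16*l^2 - 16*l - 96)
(5) = (y - 7)/(y - 2)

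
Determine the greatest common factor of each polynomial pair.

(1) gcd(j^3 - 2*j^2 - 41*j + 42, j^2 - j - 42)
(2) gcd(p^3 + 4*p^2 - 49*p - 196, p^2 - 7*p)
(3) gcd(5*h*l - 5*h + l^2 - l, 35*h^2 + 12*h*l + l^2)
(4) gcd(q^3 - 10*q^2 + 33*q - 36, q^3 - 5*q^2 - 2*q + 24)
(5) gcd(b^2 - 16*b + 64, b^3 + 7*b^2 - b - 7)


(1) = j^2 - j - 42
(2) = gcd((p - 7)*(p + 4)*(p + 7), p*(p - 7)) = p - 7
(3) = gcd((5*h + l)*(l - 1), (5*h + l)*(7*h + l)) = 5*h + l
(4) = gcd((q - 4)*(q - 3)^2, (q - 4)*(q - 3)*(q + 2)) = q^2 - 7*q + 12
(5) = gcd((b - 8)^2, (b - 1)*(b + 1)*(b + 7)) = 1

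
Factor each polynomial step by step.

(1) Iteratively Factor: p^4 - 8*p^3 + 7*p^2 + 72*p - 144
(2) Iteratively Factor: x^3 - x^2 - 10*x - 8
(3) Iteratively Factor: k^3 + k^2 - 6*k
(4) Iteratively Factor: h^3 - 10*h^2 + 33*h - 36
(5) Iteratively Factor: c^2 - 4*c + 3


(1) = (p - 4)*(p^3 - 4*p^2 - 9*p + 36) = (p - 4)^2*(p^2 - 9) = (p - 4)^2*(p + 3)*(p - 3)
(2) = (x + 1)*(x^2 - 2*x - 8) = (x - 4)*(x + 1)*(x + 2)
(3) = (k)*(k^2 + k - 6) = k*(k + 3)*(k - 2)
(4) = (h - 3)*(h^2 - 7*h + 12) = (h - 4)*(h - 3)*(h - 3)
(5) = (c - 1)*(c - 3)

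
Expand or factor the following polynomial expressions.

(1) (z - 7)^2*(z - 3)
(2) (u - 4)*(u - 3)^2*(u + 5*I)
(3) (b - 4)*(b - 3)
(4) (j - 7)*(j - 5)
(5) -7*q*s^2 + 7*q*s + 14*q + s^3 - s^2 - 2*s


(1) = z^3 - 17*z^2 + 91*z - 147
(2) = u^4 - 10*u^3 + 5*I*u^3 + 33*u^2 - 50*I*u^2 - 36*u + 165*I*u - 180*I
(3) = b^2 - 7*b + 12
(4) = j^2 - 12*j + 35
(5) = (-7*q + s)*(s - 2)*(s + 1)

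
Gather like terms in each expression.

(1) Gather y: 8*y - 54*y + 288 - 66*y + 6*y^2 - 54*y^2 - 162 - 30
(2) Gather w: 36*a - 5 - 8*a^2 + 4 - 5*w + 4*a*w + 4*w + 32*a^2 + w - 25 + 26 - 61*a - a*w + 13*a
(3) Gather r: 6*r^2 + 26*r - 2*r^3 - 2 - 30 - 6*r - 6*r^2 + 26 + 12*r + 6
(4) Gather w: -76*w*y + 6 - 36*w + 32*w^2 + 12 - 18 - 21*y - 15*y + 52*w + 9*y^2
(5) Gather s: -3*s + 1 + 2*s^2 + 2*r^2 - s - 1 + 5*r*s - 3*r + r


(1) = -48*y^2 - 112*y + 96
(2) = 24*a^2 + 3*a*w - 12*a
(3) = -2*r^3 + 32*r
(4) = 32*w^2 + w*(16 - 76*y) + 9*y^2 - 36*y
(5) = 2*r^2 - 2*r + 2*s^2 + s*(5*r - 4)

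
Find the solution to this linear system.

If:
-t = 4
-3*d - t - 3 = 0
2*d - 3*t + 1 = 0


Then:
No Solution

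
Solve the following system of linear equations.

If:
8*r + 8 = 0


Then:
r = -1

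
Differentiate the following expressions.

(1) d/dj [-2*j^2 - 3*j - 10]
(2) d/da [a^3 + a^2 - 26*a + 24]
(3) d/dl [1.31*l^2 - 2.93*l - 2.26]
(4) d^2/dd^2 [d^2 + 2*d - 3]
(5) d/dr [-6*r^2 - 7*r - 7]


(1) = -4*j - 3
(2) = 3*a^2 + 2*a - 26
(3) = 2.62*l - 2.93
(4) = 2
(5) = -12*r - 7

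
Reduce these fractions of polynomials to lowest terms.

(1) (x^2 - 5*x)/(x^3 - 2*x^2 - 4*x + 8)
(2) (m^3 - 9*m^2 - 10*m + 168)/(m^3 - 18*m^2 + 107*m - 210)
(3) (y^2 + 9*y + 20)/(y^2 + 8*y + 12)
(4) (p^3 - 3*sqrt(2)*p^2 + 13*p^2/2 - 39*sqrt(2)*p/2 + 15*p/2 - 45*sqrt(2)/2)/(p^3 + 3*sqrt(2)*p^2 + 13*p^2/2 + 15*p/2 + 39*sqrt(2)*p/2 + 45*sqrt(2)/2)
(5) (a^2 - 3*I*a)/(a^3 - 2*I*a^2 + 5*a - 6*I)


(1) = (x^2 - 5*x)/(x^3 - 2*x^2 - 4*x + 8)
(2) = (m + 4)/(m - 5)
(3) = (y^2 + 9*y + 20)/(y^2 + 8*y + 12)
(4) = (4*p - 12*sqrt(2))/(4*p + 12*sqrt(2))
(5) = a/(a^2 + I*a + 2)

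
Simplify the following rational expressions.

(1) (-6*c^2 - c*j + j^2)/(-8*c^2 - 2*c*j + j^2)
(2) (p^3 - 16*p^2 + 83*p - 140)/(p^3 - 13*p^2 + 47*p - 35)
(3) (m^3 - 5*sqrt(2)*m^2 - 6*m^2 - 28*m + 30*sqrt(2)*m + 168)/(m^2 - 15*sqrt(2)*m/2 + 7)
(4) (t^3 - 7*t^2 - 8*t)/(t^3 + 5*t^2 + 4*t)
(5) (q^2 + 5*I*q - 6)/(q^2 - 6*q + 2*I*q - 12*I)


(1) = (3*c - j)/(4*c - j)
(2) = (p - 4)/(p - 1)
(3) = (2*m^2 + m*(-12 + 4*sqrt(2)) - 24*sqrt(2))/(2*m - sqrt(2))
(4) = (t - 8)/(t + 4)
(5) = (q + 3*I)/(q - 6)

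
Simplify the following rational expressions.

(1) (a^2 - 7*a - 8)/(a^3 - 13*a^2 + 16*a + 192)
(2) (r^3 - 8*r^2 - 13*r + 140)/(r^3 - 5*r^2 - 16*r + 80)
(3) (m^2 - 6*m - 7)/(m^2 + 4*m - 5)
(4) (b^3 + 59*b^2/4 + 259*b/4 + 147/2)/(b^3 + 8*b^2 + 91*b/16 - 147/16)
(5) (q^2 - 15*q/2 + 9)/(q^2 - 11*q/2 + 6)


(1) = (a + 1)/(a^2 - 5*a - 24)
(2) = (r - 7)/(r - 4)
(3) = (m^2 - 6*m - 7)/(m^2 + 4*m - 5)
(4) = (4*b + 24)/(4*b - 3)
(5) = (q - 6)/(q - 4)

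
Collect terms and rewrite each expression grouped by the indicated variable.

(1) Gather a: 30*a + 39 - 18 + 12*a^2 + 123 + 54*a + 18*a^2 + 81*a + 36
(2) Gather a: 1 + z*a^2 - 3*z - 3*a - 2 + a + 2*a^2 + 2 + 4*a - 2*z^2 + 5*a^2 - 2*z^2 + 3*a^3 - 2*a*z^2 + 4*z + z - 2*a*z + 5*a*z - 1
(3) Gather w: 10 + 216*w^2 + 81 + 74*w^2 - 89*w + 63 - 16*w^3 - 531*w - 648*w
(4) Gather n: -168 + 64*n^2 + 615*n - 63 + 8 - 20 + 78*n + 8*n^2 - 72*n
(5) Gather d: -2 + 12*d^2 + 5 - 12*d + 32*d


(1) = 30*a^2 + 165*a + 180
(2) = 3*a^3 + a^2*(z + 7) + a*(-2*z^2 + 3*z + 2) - 4*z^2 + 2*z
(3) = -16*w^3 + 290*w^2 - 1268*w + 154
(4) = 72*n^2 + 621*n - 243
(5) = 12*d^2 + 20*d + 3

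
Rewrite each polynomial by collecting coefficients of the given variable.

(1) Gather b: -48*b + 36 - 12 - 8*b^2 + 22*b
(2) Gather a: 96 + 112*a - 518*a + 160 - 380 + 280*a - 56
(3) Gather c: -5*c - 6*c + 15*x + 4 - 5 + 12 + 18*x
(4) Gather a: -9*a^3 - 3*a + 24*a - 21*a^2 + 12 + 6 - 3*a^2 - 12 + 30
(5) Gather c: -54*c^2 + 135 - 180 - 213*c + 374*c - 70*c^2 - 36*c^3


(1) = -8*b^2 - 26*b + 24
(2) = -126*a - 180
(3) = -11*c + 33*x + 11
(4) = -9*a^3 - 24*a^2 + 21*a + 36
(5) = -36*c^3 - 124*c^2 + 161*c - 45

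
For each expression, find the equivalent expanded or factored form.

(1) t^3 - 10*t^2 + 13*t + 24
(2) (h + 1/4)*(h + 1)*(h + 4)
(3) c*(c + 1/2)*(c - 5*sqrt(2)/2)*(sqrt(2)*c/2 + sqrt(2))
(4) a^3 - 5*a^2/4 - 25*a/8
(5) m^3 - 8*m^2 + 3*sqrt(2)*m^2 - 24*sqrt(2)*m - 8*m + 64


(1) = (t - 8)*(t - 3)*(t + 1)
(2) = h^3 + 21*h^2/4 + 21*h/4 + 1
(3) = sqrt(2)*c^4/2 - 5*c^3/2 + 5*sqrt(2)*c^3/4 - 25*c^2/4 + sqrt(2)*c^2/2 - 5*c/2
(4) = a*(a - 5/2)*(a + 5/4)
(5) = (m - 8)*(m - sqrt(2))*(m + 4*sqrt(2))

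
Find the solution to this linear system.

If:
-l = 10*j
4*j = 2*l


Then:
j = 0
l = 0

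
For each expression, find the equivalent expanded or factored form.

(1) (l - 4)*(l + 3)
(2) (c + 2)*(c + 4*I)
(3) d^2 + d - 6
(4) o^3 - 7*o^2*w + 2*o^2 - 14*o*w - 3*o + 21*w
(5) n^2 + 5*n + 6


(1) = l^2 - l - 12
(2) = c^2 + 2*c + 4*I*c + 8*I
(3) = (d - 2)*(d + 3)
(4) = (o - 1)*(o + 3)*(o - 7*w)
(5) = (n + 2)*(n + 3)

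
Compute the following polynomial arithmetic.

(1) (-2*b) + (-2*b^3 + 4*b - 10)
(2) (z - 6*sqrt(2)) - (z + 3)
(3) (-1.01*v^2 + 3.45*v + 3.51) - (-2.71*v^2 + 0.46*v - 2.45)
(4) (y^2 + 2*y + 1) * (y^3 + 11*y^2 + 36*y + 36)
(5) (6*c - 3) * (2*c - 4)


(1) = -2*b^3 + 2*b - 10
(2) = -6*sqrt(2) - 3
(3) = 1.7*v^2 + 2.99*v + 5.96
(4) = y^5 + 13*y^4 + 59*y^3 + 119*y^2 + 108*y + 36
(5) = 12*c^2 - 30*c + 12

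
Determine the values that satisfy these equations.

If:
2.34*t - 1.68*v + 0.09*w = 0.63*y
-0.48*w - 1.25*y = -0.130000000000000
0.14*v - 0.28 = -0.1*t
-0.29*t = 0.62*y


Then:
t = 0.85
v = 1.40
w = 1.30
y = -0.40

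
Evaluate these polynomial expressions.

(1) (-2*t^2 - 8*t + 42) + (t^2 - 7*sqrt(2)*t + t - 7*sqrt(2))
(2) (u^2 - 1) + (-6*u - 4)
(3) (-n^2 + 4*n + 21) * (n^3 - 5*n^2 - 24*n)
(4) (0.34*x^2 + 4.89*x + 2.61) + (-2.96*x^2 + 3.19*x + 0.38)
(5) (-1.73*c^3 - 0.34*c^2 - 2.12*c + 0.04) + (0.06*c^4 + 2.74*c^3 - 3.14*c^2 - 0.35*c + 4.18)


(1) = -t^2 - 7*sqrt(2)*t - 7*t - 7*sqrt(2) + 42
(2) = u^2 - 6*u - 5
(3) = -n^5 + 9*n^4 + 25*n^3 - 201*n^2 - 504*n
(4) = -2.62*x^2 + 8.08*x + 2.99
(5) = 0.06*c^4 + 1.01*c^3 - 3.48*c^2 - 2.47*c + 4.22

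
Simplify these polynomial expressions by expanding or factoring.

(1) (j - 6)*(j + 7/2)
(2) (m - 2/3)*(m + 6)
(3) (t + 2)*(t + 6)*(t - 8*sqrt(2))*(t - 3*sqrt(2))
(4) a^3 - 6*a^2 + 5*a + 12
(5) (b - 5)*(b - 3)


(1) = j^2 - 5*j/2 - 21
(2) = m^2 + 16*m/3 - 4
(3) = t^4 - 11*sqrt(2)*t^3 + 8*t^3 - 88*sqrt(2)*t^2 + 60*t^2 - 132*sqrt(2)*t + 384*t + 576
(4) = (a - 4)*(a - 3)*(a + 1)
(5) = b^2 - 8*b + 15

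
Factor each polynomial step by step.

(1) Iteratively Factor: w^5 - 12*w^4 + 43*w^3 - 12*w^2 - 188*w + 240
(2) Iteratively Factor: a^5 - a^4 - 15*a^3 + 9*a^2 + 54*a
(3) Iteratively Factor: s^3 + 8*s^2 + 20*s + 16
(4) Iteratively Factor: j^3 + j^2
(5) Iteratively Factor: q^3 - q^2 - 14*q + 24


(1) = (w - 3)*(w^4 - 9*w^3 + 16*w^2 + 36*w - 80) = (w - 4)*(w - 3)*(w^3 - 5*w^2 - 4*w + 20) = (w - 4)*(w - 3)*(w + 2)*(w^2 - 7*w + 10) = (w - 4)*(w - 3)*(w - 2)*(w + 2)*(w - 5)
(2) = (a + 2)*(a^4 - 3*a^3 - 9*a^2 + 27*a) = (a - 3)*(a + 2)*(a^3 - 9*a) = (a - 3)*(a + 2)*(a + 3)*(a^2 - 3*a) = (a - 3)^2*(a + 2)*(a + 3)*(a)
(3) = (s + 2)*(s^2 + 6*s + 8) = (s + 2)^2*(s + 4)
(4) = (j + 1)*(j^2) = j*(j + 1)*(j)
(5) = (q - 3)*(q^2 + 2*q - 8) = (q - 3)*(q + 4)*(q - 2)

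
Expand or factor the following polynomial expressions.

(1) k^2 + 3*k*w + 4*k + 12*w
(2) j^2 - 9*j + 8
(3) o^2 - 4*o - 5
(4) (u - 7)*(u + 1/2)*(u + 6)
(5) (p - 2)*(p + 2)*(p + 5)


(1) = (k + 4)*(k + 3*w)
(2) = (j - 8)*(j - 1)
(3) = (o - 5)*(o + 1)
(4) = u^3 - u^2/2 - 85*u/2 - 21
(5) = p^3 + 5*p^2 - 4*p - 20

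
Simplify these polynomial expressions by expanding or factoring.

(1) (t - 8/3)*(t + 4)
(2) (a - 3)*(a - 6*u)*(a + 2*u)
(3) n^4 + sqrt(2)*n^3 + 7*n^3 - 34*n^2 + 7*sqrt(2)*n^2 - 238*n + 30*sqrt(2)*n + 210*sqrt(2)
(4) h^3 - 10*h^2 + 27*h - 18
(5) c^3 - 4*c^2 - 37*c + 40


(1) = t^2 + 4*t/3 - 32/3
(2) = a^3 - 4*a^2*u - 3*a^2 - 12*a*u^2 + 12*a*u + 36*u^2
(3) = (n + 7)*(n - 3*sqrt(2))*(n - sqrt(2))*(n + 5*sqrt(2))
(4) = (h - 6)*(h - 3)*(h - 1)
(5) = (c - 8)*(c - 1)*(c + 5)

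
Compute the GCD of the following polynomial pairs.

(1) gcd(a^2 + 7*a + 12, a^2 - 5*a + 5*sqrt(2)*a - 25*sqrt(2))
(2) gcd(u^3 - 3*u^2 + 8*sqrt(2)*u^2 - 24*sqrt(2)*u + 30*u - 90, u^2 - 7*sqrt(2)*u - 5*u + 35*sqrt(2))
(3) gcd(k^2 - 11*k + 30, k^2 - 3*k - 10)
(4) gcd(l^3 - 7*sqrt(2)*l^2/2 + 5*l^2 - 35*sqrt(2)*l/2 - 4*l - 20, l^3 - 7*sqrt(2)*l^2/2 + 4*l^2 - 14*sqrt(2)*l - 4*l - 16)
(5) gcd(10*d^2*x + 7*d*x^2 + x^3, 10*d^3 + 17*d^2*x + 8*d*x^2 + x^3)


(1) = gcd((a + 3)*(a + 4), (a - 5)*(a + 5*sqrt(2))) = 1
(2) = 1
(3) = k - 5
(4) = gcd((l + 5)*(l - 4*sqrt(2))*(l + sqrt(2)/2), (l + 4)*(l - 4*sqrt(2))*(l + sqrt(2)/2)) = l^2 - 7*sqrt(2)*l/2 - 4
(5) = gcd(x*(2*d + x)*(5*d + x), (d + x)*(2*d + x)*(5*d + x)) = 10*d^2 + 7*d*x + x^2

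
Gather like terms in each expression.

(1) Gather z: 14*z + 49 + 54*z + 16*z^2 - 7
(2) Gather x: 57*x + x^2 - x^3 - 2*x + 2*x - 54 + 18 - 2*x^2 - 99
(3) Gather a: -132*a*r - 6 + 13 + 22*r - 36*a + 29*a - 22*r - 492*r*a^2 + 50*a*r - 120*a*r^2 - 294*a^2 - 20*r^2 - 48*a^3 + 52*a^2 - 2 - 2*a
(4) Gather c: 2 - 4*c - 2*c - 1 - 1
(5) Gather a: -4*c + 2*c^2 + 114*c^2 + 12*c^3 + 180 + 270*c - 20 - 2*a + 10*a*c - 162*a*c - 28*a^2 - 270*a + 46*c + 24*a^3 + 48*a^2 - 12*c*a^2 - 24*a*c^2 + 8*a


(1) = 16*z^2 + 68*z + 42
(2) = -x^3 - x^2 + 57*x - 135
(3) = -48*a^3 + a^2*(-492*r - 242) + a*(-120*r^2 - 82*r - 9) - 20*r^2 + 5
(4) = -6*c
(5) = 24*a^3 + a^2*(20 - 12*c) + a*(-24*c^2 - 152*c - 264) + 12*c^3 + 116*c^2 + 312*c + 160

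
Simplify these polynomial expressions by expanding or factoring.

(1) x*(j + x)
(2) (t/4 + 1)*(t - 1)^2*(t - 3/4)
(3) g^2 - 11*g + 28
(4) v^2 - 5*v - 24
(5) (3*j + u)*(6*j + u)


(1) = j*x + x^2
(2) = t^4/4 + 5*t^3/16 - 17*t^2/8 + 37*t/16 - 3/4
(3) = (g - 7)*(g - 4)
(4) = (v - 8)*(v + 3)
(5) = 18*j^2 + 9*j*u + u^2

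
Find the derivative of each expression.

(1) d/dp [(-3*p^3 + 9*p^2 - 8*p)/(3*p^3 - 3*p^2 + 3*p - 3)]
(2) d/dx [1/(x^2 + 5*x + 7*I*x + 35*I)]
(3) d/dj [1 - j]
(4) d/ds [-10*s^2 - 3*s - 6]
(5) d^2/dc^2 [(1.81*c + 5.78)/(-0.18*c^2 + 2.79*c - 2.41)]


(1) = 2*(-3*p^4 + 5*p^3 + 5*p^2 - 9*p + 4)/(3*(p^6 - 2*p^5 + 3*p^4 - 4*p^3 + 3*p^2 - 2*p + 1))
(2) = (-2*x - 5 - 7*I)/(x^2 + 5*x + 7*I*x + 35*I)^2
(3) = -1
(4) = -20*s - 3
(5) = (-(0.36*c - 2.79)*(0.72*c - 5.58)*(1.81*c + 5.78) + (1.9548*c - 8.019)*(0.18*c^2 - 2.79*c + 2.41))/(0.18*c^2 - 2.79*c + 2.41)^3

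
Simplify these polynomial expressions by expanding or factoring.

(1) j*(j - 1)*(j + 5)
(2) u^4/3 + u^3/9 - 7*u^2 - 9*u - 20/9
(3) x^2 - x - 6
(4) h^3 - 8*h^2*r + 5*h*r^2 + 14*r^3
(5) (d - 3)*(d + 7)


(1) = j^3 + 4*j^2 - 5*j
(2) = (u/3 + 1/3)*(u - 5)*(u + 1/3)*(u + 4)
(3) = (x - 3)*(x + 2)
(4) = (h - 7*r)*(h - 2*r)*(h + r)
(5) = d^2 + 4*d - 21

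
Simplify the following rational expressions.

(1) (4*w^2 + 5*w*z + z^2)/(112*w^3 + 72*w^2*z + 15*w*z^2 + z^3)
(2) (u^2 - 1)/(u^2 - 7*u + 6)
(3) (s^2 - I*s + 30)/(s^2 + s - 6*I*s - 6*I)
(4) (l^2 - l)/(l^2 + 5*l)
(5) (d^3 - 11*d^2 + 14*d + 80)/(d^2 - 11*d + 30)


(1) = (w + z)/(28*w^2 + 11*w*z + z^2)
(2) = (u + 1)/(u - 6)
(3) = (s + 5*I)/(s + 1)
(4) = (l - 1)/(l + 5)
(5) = (d^2 - 6*d - 16)/(d - 6)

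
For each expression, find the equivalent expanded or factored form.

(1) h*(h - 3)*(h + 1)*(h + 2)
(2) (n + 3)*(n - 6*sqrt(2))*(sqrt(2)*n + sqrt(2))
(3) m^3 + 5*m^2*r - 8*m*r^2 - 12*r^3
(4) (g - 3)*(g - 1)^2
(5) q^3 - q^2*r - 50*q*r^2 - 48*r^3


(1) = h^4 - 7*h^2 - 6*h
(2) = sqrt(2)*n^3 - 12*n^2 + 4*sqrt(2)*n^2 - 48*n + 3*sqrt(2)*n - 36
(3) = (m - 2*r)*(m + r)*(m + 6*r)
(4) = g^3 - 5*g^2 + 7*g - 3
(5) = (q - 8*r)*(q + r)*(q + 6*r)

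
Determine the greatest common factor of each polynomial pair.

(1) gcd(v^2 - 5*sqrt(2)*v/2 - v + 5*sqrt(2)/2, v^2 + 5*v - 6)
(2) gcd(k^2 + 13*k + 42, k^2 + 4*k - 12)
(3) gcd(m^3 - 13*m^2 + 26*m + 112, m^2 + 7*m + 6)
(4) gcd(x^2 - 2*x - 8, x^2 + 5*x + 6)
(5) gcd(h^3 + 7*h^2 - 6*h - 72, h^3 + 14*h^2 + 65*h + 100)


(1) = gcd((v - 1)*(v - 5*sqrt(2)/2), (v - 1)*(v + 6)) = v - 1
(2) = gcd((k + 6)*(k + 7), (k - 2)*(k + 6)) = k + 6
(3) = 1
(4) = gcd((x - 4)*(x + 2), (x + 2)*(x + 3)) = x + 2
(5) = h + 4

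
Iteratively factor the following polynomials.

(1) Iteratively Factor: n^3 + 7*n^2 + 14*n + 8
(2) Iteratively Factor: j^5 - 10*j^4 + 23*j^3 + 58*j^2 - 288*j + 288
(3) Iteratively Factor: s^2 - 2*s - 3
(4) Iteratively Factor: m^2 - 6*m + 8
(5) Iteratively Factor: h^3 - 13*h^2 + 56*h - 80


(1) = (n + 4)*(n^2 + 3*n + 2) = (n + 2)*(n + 4)*(n + 1)
(2) = (j - 4)*(j^4 - 6*j^3 - j^2 + 54*j - 72) = (j - 4)^2*(j^3 - 2*j^2 - 9*j + 18) = (j - 4)^2*(j - 2)*(j^2 - 9) = (j - 4)^2*(j - 2)*(j + 3)*(j - 3)
(3) = (s + 1)*(s - 3)
(4) = (m - 2)*(m - 4)
(5) = (h - 5)*(h^2 - 8*h + 16) = (h - 5)*(h - 4)*(h - 4)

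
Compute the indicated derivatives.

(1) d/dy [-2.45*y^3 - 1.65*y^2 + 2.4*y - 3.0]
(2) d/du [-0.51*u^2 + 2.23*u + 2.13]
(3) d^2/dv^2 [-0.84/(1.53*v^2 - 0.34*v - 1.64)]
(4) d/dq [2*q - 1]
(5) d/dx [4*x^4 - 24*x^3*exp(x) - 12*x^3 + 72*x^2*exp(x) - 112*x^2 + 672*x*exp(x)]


(1) = -7.35*y^2 - 3.3*y + 2.4
(2) = 2.23 - 1.02*u
(3) = (-3.932712*v^2 + 0.873936*v + 0.84*(3.06*v - 0.34)*(6.12*v - 0.68) + 4.215456)/(-1.53*v^2 + 0.34*v + 1.64)^3
(4) = 2
(5) = -24*x^3*exp(x) + 16*x^3 - 36*x^2 + 816*x*exp(x) - 224*x + 672*exp(x)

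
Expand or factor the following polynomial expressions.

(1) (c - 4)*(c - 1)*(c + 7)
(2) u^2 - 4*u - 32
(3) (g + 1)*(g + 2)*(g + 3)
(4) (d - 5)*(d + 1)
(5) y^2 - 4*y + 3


(1) = c^3 + 2*c^2 - 31*c + 28
(2) = (u - 8)*(u + 4)
(3) = g^3 + 6*g^2 + 11*g + 6
(4) = d^2 - 4*d - 5
(5) = (y - 3)*(y - 1)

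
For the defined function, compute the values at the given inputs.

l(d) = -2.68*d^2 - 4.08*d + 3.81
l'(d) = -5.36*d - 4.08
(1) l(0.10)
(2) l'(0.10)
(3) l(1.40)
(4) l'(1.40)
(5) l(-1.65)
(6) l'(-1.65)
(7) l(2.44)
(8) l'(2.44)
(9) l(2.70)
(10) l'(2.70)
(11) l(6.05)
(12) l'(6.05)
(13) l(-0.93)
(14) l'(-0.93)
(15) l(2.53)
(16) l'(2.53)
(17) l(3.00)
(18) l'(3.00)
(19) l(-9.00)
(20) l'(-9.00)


(1) = 3.38
(2) = -4.62
(3) = -7.15
(4) = -11.58
(5) = 3.25
(6) = 4.76
(7) = -22.10
(8) = -17.16
(9) = -26.74
(10) = -18.55
(11) = -118.97
(12) = -36.51
(13) = 5.29
(14) = 0.90
(15) = -23.67
(16) = -17.64
(17) = -32.55
(18) = -20.16
(19) = -176.55
(20) = 44.16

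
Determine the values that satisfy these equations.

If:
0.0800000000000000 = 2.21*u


Then:
u = 0.04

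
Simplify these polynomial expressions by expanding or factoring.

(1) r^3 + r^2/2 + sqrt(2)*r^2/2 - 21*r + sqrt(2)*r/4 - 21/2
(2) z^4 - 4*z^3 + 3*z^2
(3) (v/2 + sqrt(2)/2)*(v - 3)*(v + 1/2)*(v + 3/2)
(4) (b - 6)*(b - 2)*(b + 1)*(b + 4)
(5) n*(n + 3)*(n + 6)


(1) = (r + 1/2)*(r - 3*sqrt(2))*(r + 7*sqrt(2)/2)
(2) = z^2*(z - 3)*(z - 1)
(3) = v^4/2 - v^3/2 + sqrt(2)*v^3/2 - 21*v^2/8 - sqrt(2)*v^2/2 - 21*sqrt(2)*v/8 - 9*v/8 - 9*sqrt(2)/8
(4) = b^4 - 3*b^3 - 24*b^2 + 28*b + 48
(5) = n^3 + 9*n^2 + 18*n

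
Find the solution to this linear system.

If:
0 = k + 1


Then:
k = -1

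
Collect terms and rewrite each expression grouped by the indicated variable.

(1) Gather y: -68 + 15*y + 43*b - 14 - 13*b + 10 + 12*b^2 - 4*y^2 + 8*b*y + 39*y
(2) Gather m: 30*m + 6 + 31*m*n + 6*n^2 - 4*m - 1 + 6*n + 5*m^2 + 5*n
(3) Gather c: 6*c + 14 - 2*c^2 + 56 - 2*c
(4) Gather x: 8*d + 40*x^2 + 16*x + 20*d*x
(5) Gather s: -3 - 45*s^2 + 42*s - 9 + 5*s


(1) = 12*b^2 + 30*b - 4*y^2 + y*(8*b + 54) - 72
(2) = 5*m^2 + m*(31*n + 26) + 6*n^2 + 11*n + 5
(3) = -2*c^2 + 4*c + 70
(4) = 8*d + 40*x^2 + x*(20*d + 16)
(5) = -45*s^2 + 47*s - 12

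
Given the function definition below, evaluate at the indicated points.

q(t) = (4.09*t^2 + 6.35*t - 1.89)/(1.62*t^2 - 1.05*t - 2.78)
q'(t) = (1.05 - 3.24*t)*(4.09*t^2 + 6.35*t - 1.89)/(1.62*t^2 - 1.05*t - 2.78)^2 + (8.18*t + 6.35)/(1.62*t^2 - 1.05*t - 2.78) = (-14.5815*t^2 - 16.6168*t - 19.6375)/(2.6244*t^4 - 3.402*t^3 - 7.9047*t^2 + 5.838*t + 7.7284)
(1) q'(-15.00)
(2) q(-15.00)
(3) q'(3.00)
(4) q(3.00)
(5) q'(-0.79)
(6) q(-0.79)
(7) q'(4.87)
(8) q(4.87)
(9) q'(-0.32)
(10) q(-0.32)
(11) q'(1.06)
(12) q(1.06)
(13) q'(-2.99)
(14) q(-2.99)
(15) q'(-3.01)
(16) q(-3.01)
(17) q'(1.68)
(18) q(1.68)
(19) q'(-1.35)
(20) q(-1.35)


(1) = -0.02
(2) = 2.18
(3) = -2.68
(4) = 6.24
(5) = -17.69
(6) = 4.63
(7) = -0.48
(8) = 4.13
(9) = -3.05
(10) = 1.54
(11) = -12.48
(12) = -4.55
(13) = -0.46
(14) = 1.06
(15) = -0.45
(16) = 1.07
(17) = -110856.46
(18) = 718.38
(19) = -9.41
(20) = -1.89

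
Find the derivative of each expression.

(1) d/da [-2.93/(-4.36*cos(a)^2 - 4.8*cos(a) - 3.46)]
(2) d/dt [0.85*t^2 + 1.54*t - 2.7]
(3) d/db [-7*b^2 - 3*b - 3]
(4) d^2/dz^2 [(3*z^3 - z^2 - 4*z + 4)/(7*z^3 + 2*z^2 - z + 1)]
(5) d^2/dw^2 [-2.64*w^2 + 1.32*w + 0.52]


(1) = (25.5496*cos(a) + 14.064)*sin(a)/(4.36*cos(a)^2 + 4.8*cos(a) + 3.46)^2
(2) = 1.7*t + 1.54
(3) = -14*b - 3
(4) = 2*(-91*z^6 - 525*z^5 + 861*z^4 + 448*z^3 + 129*z^2 - 75*z - 9)/(343*z^9 + 294*z^8 - 63*z^7 + 71*z^6 + 93*z^5 - 24*z^4 + 8*z^3 + 9*z^2 - 3*z + 1)
(5) = -5.28000000000000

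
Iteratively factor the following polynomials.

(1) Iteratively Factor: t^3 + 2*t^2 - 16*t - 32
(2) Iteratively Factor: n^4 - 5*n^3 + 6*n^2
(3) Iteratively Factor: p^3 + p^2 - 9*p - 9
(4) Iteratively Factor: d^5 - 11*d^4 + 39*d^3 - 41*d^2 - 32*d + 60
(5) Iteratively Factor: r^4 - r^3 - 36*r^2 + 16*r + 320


(1) = (t - 4)*(t^2 + 6*t + 8) = (t - 4)*(t + 2)*(t + 4)
(2) = (n - 3)*(n^3 - 2*n^2) = n*(n - 3)*(n^2 - 2*n) = n*(n - 3)*(n - 2)*(n)
(3) = (p + 1)*(p^2 - 9) = (p + 1)*(p + 3)*(p - 3)
(4) = (d - 2)*(d^4 - 9*d^3 + 21*d^2 + d - 30) = (d - 2)^2*(d^3 - 7*d^2 + 7*d + 15) = (d - 3)*(d - 2)^2*(d^2 - 4*d - 5) = (d - 5)*(d - 3)*(d - 2)^2*(d + 1)
(5) = (r - 5)*(r^3 + 4*r^2 - 16*r - 64) = (r - 5)*(r + 4)*(r^2 - 16) = (r - 5)*(r - 4)*(r + 4)*(r + 4)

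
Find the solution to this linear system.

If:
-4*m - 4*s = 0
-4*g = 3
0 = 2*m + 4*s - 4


Then:
g = -3/4
m = -2
s = 2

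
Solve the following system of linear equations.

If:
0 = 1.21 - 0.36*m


Then:
m = 3.36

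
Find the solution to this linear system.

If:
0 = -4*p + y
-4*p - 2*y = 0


Then:
p = 0
y = 0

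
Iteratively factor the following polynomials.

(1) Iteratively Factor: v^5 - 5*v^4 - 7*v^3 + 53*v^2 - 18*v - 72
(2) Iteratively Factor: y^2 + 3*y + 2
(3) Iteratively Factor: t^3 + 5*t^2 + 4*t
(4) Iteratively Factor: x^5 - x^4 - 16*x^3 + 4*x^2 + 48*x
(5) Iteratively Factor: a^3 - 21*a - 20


(1) = (v + 1)*(v^4 - 6*v^3 - v^2 + 54*v - 72) = (v + 1)*(v + 3)*(v^3 - 9*v^2 + 26*v - 24) = (v - 3)*(v + 1)*(v + 3)*(v^2 - 6*v + 8) = (v - 3)*(v - 2)*(v + 1)*(v + 3)*(v - 4)
(2) = (y + 1)*(y + 2)
(3) = (t + 4)*(t^2 + t) = t*(t + 4)*(t + 1)
(4) = (x + 3)*(x^4 - 4*x^3 - 4*x^2 + 16*x) = (x - 4)*(x + 3)*(x^3 - 4*x) = (x - 4)*(x - 2)*(x + 3)*(x^2 + 2*x) = x*(x - 4)*(x - 2)*(x + 3)*(x + 2)
(5) = (a + 4)*(a^2 - 4*a - 5) = (a - 5)*(a + 4)*(a + 1)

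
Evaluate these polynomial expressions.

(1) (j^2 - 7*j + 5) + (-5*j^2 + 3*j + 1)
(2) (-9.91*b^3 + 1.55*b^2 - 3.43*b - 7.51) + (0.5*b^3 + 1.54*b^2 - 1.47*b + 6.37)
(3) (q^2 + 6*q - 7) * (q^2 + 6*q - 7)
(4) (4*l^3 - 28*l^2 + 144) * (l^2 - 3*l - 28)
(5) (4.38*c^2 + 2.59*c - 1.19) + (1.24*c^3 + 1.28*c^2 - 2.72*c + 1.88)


(1) = -4*j^2 - 4*j + 6
(2) = -9.41*b^3 + 3.09*b^2 - 4.9*b - 1.14
(3) = q^4 + 12*q^3 + 22*q^2 - 84*q + 49
(4) = 4*l^5 - 40*l^4 - 28*l^3 + 928*l^2 - 432*l - 4032
(5) = 1.24*c^3 + 5.66*c^2 - 0.13*c + 0.69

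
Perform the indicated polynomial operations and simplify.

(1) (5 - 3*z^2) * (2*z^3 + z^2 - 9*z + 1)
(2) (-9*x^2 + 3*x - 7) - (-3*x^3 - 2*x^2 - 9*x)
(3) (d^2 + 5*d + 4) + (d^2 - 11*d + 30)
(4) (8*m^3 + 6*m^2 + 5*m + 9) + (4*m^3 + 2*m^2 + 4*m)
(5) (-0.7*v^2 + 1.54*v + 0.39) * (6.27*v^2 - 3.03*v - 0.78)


(1) = -6*z^5 - 3*z^4 + 37*z^3 + 2*z^2 - 45*z + 5
(2) = 3*x^3 - 7*x^2 + 12*x - 7
(3) = 2*d^2 - 6*d + 34
(4) = 12*m^3 + 8*m^2 + 9*m + 9
(5) = -4.389*v^4 + 11.7768*v^3 - 1.6749*v^2 - 2.3829*v - 0.3042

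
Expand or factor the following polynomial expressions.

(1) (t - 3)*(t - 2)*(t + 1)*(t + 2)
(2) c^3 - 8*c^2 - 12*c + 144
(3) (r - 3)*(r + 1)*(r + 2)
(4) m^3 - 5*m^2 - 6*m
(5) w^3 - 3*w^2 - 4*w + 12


(1) = t^4 - 2*t^3 - 7*t^2 + 8*t + 12
(2) = (c - 6)^2*(c + 4)
(3) = r^3 - 7*r - 6
(4) = m*(m - 6)*(m + 1)
(5) = (w - 3)*(w - 2)*(w + 2)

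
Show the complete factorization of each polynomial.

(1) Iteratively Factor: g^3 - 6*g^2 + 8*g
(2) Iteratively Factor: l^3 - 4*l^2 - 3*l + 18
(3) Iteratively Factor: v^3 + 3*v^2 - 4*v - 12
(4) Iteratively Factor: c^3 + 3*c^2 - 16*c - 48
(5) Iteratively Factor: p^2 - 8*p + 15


(1) = (g)*(g^2 - 6*g + 8) = g*(g - 2)*(g - 4)
(2) = (l - 3)*(l^2 - l - 6) = (l - 3)*(l + 2)*(l - 3)
(3) = (v + 3)*(v^2 - 4) = (v - 2)*(v + 3)*(v + 2)
(4) = (c + 4)*(c^2 - c - 12) = (c - 4)*(c + 4)*(c + 3)
(5) = (p - 3)*(p - 5)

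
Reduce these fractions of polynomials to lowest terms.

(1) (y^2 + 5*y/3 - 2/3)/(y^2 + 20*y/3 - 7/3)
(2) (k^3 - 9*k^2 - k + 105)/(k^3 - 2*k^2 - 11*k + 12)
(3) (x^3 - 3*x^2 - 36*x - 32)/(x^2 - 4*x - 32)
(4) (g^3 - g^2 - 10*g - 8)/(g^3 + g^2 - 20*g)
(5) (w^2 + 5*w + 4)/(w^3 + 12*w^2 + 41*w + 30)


(1) = (y + 2)/(y + 7)
(2) = (k^2 - 12*k + 35)/(k^2 - 5*k + 4)
(3) = x + 1
(4) = (g^2 + 3*g + 2)/(g^2 + 5*g)
(5) = (w + 4)/(w^2 + 11*w + 30)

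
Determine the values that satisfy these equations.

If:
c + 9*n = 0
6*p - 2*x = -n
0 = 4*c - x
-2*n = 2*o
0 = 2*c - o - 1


Then:
c = 9/17
n = -1/17
o = 1/17
p = 73/102
x = 36/17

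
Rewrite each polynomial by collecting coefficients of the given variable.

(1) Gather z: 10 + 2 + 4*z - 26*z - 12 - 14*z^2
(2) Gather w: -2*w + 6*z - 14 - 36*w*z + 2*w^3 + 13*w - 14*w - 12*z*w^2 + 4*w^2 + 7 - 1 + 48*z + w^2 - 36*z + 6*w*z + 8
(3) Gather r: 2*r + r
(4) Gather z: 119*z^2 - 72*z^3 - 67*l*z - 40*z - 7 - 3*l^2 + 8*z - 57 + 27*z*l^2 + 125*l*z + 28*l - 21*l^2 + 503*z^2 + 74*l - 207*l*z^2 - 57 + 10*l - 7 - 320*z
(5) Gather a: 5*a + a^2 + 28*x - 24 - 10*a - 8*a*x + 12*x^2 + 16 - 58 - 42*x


(1) = -14*z^2 - 22*z
(2) = 2*w^3 + w^2*(5 - 12*z) + w*(-30*z - 3) + 18*z
(3) = 3*r
(4) = -24*l^2 + 112*l - 72*z^3 + z^2*(622 - 207*l) + z*(27*l^2 + 58*l - 352) - 128
(5) = a^2 + a*(-8*x - 5) + 12*x^2 - 14*x - 66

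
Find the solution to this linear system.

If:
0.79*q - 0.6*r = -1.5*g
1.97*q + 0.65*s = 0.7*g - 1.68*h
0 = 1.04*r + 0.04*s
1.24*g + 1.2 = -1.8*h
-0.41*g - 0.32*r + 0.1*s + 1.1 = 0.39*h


Then:
g = -1.71
h = 0.51
q = 3.66
r = 0.55
s = -14.26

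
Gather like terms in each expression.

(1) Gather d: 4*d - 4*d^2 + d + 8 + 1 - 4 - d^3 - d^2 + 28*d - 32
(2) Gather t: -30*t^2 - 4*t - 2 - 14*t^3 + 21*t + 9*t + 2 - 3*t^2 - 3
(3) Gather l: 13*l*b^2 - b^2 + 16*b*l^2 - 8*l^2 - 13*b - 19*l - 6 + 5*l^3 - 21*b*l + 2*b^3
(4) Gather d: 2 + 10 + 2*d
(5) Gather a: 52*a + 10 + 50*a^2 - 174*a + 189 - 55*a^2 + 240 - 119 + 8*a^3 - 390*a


(1) = -d^3 - 5*d^2 + 33*d - 27
(2) = -14*t^3 - 33*t^2 + 26*t - 3
(3) = 2*b^3 - b^2 - 13*b + 5*l^3 + l^2*(16*b - 8) + l*(13*b^2 - 21*b - 19) - 6
(4) = 2*d + 12
(5) = 8*a^3 - 5*a^2 - 512*a + 320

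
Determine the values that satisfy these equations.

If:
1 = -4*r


Then:
r = -1/4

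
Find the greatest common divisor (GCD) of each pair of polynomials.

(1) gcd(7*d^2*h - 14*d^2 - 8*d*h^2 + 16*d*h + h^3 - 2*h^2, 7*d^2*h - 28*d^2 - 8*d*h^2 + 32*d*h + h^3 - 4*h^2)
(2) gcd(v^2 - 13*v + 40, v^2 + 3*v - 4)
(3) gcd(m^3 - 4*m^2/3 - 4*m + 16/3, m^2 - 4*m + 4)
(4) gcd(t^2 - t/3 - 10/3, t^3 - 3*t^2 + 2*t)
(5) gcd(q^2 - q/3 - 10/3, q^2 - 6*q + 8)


(1) = gcd((-7*d + h)*(-d + h)*(h - 2), (-7*d + h)*(-d + h)*(h - 4)) = 7*d^2 - 8*d*h + h^2
(2) = gcd((v - 8)*(v - 5), (v - 1)*(v + 4)) = 1
(3) = gcd((m - 2)*(m - 4/3)*(m + 2), (m - 2)^2) = m - 2
(4) = gcd((t - 2)*(t + 5/3), t*(t - 2)*(t - 1)) = t - 2
(5) = gcd((q - 2)*(q + 5/3), (q - 4)*(q - 2)) = q - 2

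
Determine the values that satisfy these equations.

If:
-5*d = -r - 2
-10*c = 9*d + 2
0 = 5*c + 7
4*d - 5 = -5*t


Then:
c = -7/5
d = 4/3
r = 14/3
t = -1/15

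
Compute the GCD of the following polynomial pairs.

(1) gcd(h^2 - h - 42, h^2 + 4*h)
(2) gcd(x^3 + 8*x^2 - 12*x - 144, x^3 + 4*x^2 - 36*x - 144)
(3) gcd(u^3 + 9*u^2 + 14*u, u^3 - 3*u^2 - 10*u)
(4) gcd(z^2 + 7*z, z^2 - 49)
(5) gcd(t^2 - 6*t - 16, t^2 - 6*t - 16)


(1) = gcd((h - 7)*(h + 6), h*(h + 4)) = 1
(2) = gcd((x - 4)*(x + 6)^2, (x - 6)*(x + 4)*(x + 6)) = x + 6
(3) = u^2 + 2*u
(4) = gcd(z*(z + 7), (z - 7)*(z + 7)) = z + 7
(5) = gcd((t - 8)*(t + 2), (t - 8)*(t + 2)) = t^2 - 6*t - 16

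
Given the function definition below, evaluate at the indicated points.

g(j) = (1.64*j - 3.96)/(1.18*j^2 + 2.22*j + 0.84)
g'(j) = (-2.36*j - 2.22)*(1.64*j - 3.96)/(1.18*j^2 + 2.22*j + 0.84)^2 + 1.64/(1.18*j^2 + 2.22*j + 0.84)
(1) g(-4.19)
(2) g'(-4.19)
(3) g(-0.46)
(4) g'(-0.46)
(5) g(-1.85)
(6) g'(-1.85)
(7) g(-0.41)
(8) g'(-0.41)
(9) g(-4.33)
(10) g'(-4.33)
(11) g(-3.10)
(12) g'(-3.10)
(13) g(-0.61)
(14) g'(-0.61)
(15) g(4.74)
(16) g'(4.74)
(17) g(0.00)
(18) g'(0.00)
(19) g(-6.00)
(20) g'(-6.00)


(1) = -0.88
(2) = -0.42
(3) = -68.84
(4) = 1164.10
(5) = -9.06
(6) = -23.09
(7) = -36.15
(8) = 366.03
(9) = -0.83
(10) = -0.37
(11) = -1.71
(12) = -1.33
(13) = 66.03
(14) = 664.13
(15) = 0.10
(16) = 0.01
(17) = -4.71
(18) = 14.41
(19) = -0.46
(20) = -0.13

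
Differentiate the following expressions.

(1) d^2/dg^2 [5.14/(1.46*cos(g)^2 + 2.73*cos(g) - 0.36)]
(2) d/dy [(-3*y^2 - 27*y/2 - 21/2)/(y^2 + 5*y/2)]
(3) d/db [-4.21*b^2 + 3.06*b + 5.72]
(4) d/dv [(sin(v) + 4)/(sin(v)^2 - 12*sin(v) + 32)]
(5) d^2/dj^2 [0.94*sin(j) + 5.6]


(1) = (-43.825696*(1 - cos(g)^2)^2 - 61.461036*cos(g)^3 - 71.02709*cos(g)^2 + 117.87048*cos(g) + 125.844676)/(1.46*cos(g)^2 + 2.73*cos(g) - 0.36)^3
(2) = 3*(8*y^2 + 28*y + 35)/(y^2*(4*y^2 + 20*y + 25))
(3) = 3.06 - 8.42*b
(4) = (-8*sin(v) + cos(v)^2 + 79)*cos(v)/(sin(v)^2 - 12*sin(v) + 32)^2
(5) = -0.94*sin(j)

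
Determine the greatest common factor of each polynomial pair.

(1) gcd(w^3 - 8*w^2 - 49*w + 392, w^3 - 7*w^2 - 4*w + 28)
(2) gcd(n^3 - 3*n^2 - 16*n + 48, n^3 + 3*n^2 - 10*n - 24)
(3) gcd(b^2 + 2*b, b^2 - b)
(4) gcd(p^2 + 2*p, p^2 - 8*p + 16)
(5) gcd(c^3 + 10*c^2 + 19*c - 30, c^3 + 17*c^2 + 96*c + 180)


(1) = gcd((w - 8)*(w - 7)*(w + 7), (w - 7)*(w - 2)*(w + 2)) = w - 7
(2) = gcd((n - 4)*(n - 3)*(n + 4), (n - 3)*(n + 2)*(n + 4)) = n^2 + n - 12
(3) = gcd(b*(b + 2), b*(b - 1)) = b
(4) = gcd(p*(p + 2), (p - 4)^2) = 1
(5) = c^2 + 11*c + 30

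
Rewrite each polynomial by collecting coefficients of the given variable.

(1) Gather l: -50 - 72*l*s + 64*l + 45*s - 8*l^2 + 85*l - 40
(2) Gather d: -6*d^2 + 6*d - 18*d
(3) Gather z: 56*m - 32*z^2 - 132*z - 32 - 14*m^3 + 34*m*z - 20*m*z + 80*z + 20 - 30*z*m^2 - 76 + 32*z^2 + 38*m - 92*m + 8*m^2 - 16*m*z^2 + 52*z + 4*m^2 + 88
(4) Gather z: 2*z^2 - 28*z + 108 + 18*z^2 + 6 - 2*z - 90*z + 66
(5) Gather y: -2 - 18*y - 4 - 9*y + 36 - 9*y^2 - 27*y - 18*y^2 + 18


(1) = -8*l^2 + l*(149 - 72*s) + 45*s - 90
(2) = -6*d^2 - 12*d
(3) = -14*m^3 + 12*m^2 - 16*m*z^2 + 2*m + z*(-30*m^2 + 14*m)
(4) = 20*z^2 - 120*z + 180
(5) = -27*y^2 - 54*y + 48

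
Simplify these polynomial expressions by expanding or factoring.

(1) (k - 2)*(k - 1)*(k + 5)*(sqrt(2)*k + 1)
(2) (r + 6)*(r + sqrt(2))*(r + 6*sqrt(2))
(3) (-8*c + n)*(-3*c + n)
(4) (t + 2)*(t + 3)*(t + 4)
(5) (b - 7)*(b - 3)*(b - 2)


(1) = sqrt(2)*k^4 + k^3 + 2*sqrt(2)*k^3 - 13*sqrt(2)*k^2 + 2*k^2 - 13*k + 10*sqrt(2)*k + 10
(2) = r^3 + 6*r^2 + 7*sqrt(2)*r^2 + 12*r + 42*sqrt(2)*r + 72
(3) = 24*c^2 - 11*c*n + n^2
(4) = t^3 + 9*t^2 + 26*t + 24
(5) = b^3 - 12*b^2 + 41*b - 42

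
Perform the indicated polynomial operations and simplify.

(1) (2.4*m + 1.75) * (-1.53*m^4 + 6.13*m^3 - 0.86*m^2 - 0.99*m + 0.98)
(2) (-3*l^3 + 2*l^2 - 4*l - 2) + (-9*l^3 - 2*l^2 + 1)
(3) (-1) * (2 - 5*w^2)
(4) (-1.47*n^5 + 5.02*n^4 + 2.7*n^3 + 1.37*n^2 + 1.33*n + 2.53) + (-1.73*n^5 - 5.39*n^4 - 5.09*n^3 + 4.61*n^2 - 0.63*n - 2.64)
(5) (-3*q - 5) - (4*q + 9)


(1) = -3.672*m^5 + 12.0345*m^4 + 8.6635*m^3 - 3.881*m^2 + 0.6195*m + 1.715
(2) = -12*l^3 - 4*l - 1
(3) = 5*w^2 - 2
(4) = -3.2*n^5 - 0.37*n^4 - 2.39*n^3 + 5.98*n^2 + 0.7*n - 0.11
(5) = -7*q - 14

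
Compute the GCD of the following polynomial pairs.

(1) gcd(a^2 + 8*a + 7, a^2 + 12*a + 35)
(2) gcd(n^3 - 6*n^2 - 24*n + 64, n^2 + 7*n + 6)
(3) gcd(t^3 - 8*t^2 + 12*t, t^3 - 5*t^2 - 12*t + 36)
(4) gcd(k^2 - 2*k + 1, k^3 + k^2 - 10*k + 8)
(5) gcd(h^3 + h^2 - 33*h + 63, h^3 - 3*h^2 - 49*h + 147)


(1) = gcd((a + 1)*(a + 7), (a + 5)*(a + 7)) = a + 7
(2) = 1
(3) = gcd(t*(t - 6)*(t - 2), (t - 6)*(t - 2)*(t + 3)) = t^2 - 8*t + 12
(4) = k - 1
(5) = h^2 + 4*h - 21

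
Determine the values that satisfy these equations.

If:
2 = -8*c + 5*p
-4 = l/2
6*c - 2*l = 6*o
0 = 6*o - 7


Then:
c = -3/2
l = -8
o = 7/6
p = -2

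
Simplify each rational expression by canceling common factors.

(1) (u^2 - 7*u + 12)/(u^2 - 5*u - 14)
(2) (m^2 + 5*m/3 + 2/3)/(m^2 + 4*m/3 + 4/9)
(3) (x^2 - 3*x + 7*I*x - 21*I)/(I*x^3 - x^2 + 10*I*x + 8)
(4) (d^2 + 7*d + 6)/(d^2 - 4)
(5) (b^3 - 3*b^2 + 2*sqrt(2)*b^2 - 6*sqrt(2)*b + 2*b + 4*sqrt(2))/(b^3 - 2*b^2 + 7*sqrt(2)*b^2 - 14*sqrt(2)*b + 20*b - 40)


(1) = (u^2 - 7*u + 12)/(u^2 - 5*u - 14)
(2) = (3*m + 3)/(3*m + 2)
(3) = (-I*x^2 + x*(7 + 3*I) - 21)/(x^3 + I*x^2 + 10*x - 8*I)
(4) = (d^2 + 7*d + 6)/(d^2 - 4)
(5) = (b - 1)/(b + 5*sqrt(2))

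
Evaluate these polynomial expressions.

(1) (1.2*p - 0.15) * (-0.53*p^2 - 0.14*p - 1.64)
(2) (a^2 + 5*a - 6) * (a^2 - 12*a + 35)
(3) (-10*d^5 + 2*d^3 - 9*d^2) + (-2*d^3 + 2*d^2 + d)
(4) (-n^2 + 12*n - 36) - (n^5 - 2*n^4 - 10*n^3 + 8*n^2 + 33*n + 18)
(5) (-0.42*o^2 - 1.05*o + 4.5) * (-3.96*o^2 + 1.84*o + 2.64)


(1) = -0.636*p^3 - 0.0885*p^2 - 1.947*p + 0.246
(2) = a^4 - 7*a^3 - 31*a^2 + 247*a - 210
(3) = -10*d^5 - 7*d^2 + d
(4) = -n^5 + 2*n^4 + 10*n^3 - 9*n^2 - 21*n - 54
(5) = 1.6632*o^4 + 3.3852*o^3 - 20.8608*o^2 + 5.508*o + 11.88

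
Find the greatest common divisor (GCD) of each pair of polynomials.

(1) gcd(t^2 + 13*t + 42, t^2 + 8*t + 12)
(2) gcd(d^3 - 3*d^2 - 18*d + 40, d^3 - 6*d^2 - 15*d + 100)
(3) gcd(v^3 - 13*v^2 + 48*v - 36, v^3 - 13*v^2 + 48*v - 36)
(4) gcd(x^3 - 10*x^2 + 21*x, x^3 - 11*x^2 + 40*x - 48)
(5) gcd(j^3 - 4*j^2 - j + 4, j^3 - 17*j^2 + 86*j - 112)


(1) = gcd((t + 6)*(t + 7), (t + 2)*(t + 6)) = t + 6
(2) = gcd((d - 5)*(d - 2)*(d + 4), (d - 5)^2*(d + 4)) = d^2 - d - 20
(3) = v^3 - 13*v^2 + 48*v - 36
(4) = gcd(x*(x - 7)*(x - 3), (x - 4)^2*(x - 3)) = x - 3
(5) = gcd((j - 4)*(j - 1)*(j + 1), (j - 8)*(j - 7)*(j - 2)) = 1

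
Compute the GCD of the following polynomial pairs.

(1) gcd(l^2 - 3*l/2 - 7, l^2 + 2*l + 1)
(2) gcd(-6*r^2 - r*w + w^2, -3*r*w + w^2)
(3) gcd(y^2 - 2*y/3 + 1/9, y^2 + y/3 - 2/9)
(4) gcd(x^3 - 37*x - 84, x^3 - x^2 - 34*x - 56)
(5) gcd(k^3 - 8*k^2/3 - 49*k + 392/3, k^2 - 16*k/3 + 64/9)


(1) = gcd((l - 7/2)*(l + 2), (l + 1)^2) = 1
(2) = gcd((-3*r + w)*(2*r + w), w*(-3*r + w)) = 3*r - w
(3) = gcd((y - 1/3)^2, (y - 1/3)*(y + 2/3)) = y - 1/3
(4) = x^2 - 3*x - 28
(5) = k - 8/3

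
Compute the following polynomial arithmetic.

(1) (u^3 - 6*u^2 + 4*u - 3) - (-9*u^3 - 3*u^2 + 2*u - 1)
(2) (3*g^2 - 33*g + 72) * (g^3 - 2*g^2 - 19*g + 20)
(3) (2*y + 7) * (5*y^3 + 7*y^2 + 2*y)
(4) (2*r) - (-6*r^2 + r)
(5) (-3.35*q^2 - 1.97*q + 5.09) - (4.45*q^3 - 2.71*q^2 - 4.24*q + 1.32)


(1) = 10*u^3 - 3*u^2 + 2*u - 2
(2) = 3*g^5 - 39*g^4 + 81*g^3 + 543*g^2 - 2028*g + 1440
(3) = 10*y^4 + 49*y^3 + 53*y^2 + 14*y
(4) = 6*r^2 + r
(5) = -4.45*q^3 - 0.64*q^2 + 2.27*q + 3.77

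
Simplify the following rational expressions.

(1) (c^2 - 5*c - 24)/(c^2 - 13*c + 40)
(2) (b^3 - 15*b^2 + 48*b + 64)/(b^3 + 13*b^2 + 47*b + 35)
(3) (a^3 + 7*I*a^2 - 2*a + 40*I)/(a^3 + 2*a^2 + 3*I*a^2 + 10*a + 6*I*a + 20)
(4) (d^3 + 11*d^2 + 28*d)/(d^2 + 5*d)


(1) = (c + 3)/(c - 5)
(2) = (b^2 - 16*b + 64)/(b^2 + 12*b + 35)
(3) = (a + 4*I)/(a + 2)
(4) = (d^2 + 11*d + 28)/(d + 5)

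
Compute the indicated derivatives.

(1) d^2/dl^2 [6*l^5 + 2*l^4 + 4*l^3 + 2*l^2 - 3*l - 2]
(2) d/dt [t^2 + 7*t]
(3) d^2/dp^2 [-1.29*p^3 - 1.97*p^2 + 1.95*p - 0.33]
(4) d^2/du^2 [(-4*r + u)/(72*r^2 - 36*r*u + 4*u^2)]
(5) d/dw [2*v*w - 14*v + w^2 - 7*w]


(1) = 120*l^3 + 24*l^2 + 24*l + 4
(2) = 2*t + 7
(3) = -7.74*p - 3.94
(4) = (-(4*r - u)*(9*r - 2*u)^2 + (13*r - 3*u)*(18*r^2 - 9*r*u + u^2))/(2*(18*r^2 - 9*r*u + u^2)^3)
(5) = 2*v + 2*w - 7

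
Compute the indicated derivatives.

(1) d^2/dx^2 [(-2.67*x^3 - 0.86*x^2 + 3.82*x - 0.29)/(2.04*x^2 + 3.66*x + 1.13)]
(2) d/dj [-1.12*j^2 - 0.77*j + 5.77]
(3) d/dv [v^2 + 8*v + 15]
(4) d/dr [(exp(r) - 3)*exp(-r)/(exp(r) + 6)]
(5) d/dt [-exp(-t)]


(1) = (-14.585904*x^3 - 61.601868*x^2 - 86.282658*x - 40.226212)/(8.489664*x^6 + 45.694368*x^5 + 96.088896*x^4 + 99.650088*x^3 + 53.225712*x^2 + 14.020362*x + 1.442897)
(2) = -2.24*j - 0.77
(3) = 2*v + 8
(4) = (-exp(2*r) + 6*exp(r) + 18)*exp(-r)/(exp(2*r) + 12*exp(r) + 36)
(5) = exp(-t)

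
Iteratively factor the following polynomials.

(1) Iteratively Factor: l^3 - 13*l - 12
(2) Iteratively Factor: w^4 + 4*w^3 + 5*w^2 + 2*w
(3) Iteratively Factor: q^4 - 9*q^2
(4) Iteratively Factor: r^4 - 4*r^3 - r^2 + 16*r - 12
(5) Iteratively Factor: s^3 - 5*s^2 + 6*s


(1) = (l + 1)*(l^2 - l - 12) = (l + 1)*(l + 3)*(l - 4)
(2) = (w)*(w^3 + 4*w^2 + 5*w + 2) = w*(w + 2)*(w^2 + 2*w + 1) = w*(w + 1)*(w + 2)*(w + 1)
(3) = (q)*(q^3 - 9*q) = q*(q + 3)*(q^2 - 3*q) = q^2*(q + 3)*(q - 3)
(4) = (r - 1)*(r^3 - 3*r^2 - 4*r + 12) = (r - 3)*(r - 1)*(r^2 - 4) = (r - 3)*(r - 2)*(r - 1)*(r + 2)
(5) = (s - 2)*(s^2 - 3*s) = s*(s - 2)*(s - 3)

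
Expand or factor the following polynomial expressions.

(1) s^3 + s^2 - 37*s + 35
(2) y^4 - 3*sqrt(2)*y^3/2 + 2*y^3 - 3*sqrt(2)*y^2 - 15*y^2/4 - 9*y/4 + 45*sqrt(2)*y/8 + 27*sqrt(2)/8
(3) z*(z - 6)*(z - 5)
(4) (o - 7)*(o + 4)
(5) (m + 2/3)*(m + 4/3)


(1) = (s - 5)*(s - 1)*(s + 7)
(2) = (y - 3/2)*(y + 1/2)*(y + 3)*(y - 3*sqrt(2)/2)
(3) = z^3 - 11*z^2 + 30*z
(4) = o^2 - 3*o - 28
(5) = m^2 + 2*m + 8/9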